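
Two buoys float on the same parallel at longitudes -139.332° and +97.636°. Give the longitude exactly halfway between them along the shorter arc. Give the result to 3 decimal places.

+159.152°

Signed shortest Δλ from -139.332° to +97.636° is -123.032°.
Midpoint longitude = -139.332° + (-123.032°)/2 = -139.332° − 61.516° = -200.848°.
Normalise into (−180°, 180°]: +159.152°.
(The naïve average (-139.332 + +97.636)/2 = -20.848° is on the wrong side of the globe.)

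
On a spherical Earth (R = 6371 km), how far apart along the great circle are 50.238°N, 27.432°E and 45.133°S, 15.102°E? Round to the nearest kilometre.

Δλ = 15.102 − 27.432 = -12.330°.
Δφ = -45.133 − 50.238 = -95.371°.
a = sin²(Δφ/2) + cos φ₁ · cos φ₂ · sin²(Δλ/2) = 0.552006.
c = 2·atan2(√a, √(1−a)) = 1.67500 rad → d = 6371·c ≈ 10671.41 km.

10671 km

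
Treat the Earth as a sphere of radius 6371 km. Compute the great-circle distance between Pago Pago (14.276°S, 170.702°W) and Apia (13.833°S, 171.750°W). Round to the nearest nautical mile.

Δλ = -171.750 − -170.702 = -1.048°.
Δφ = -13.833 − -14.276 = 0.443°.
a = sin²(Δφ/2) + cos φ₁ · cos φ₂ · sin²(Δλ/2) = 0.000094.
c = 2·atan2(√a, √(1−a)) = 0.01935 rad → d = 6371·c ≈ 123.31 km ≈ 66.58 nmi.

67 nmi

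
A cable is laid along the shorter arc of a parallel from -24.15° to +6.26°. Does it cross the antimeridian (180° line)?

No

Signed shortest Δλ = ((6.26 − -24.15 + 180) mod 360) − 180 = 30.41°.
Going east by 30.41° from -24.15° reaches +6.26° without touching 180°.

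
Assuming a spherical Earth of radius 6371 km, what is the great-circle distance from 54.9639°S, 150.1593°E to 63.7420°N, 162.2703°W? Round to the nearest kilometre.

13817 km

Δλ = -162.2703 − 150.1593 = -312.4296°; wrapped into (−180°, 180°]: 47.5704°.
Δφ = 63.7420 − -54.9639 = 118.7059°.
a = sin²(Δφ/2) + cos φ₁ · cos φ₂ · sin²(Δλ/2) = 0.781470.
c = 2·atan2(√a, √(1−a)) = 2.16873 rad → d = 6371·c ≈ 13817.01 km.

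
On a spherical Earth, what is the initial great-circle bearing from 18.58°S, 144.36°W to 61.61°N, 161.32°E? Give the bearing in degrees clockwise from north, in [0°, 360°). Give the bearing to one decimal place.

Δλ = 161.32 − -144.36 = 305.68°; wrapped into (−180°, 180°]: -54.32°.
θ = atan2( sin Δλ · cos φ₂ , cos φ₁ · sin φ₂ − sin φ₁ · cos φ₂ · cos Δλ )
  = atan2(-0.38622, 0.92224) = -22.723° → normalised to [0°, 360°): 337.277°.

337.3°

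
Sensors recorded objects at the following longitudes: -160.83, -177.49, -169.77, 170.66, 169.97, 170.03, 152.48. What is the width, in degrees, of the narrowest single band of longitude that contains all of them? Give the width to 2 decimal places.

46.69°

Sort the longitudes: -177.49°, -169.77°, -160.83°, +152.48°, +169.97°, +170.03°, +170.66°.
Eastward gaps between consecutive values (wrapping around): 7.72°, 8.94°, 313.31°, 17.49°, 0.06°, 0.63°, 11.85°.
Largest gap = 313.31° ⇒ minimal covering band is its complement: 360° − 313.31° = 46.69°.
Band runs from +152.48° eastward to -160.83°, crossing the antimeridian.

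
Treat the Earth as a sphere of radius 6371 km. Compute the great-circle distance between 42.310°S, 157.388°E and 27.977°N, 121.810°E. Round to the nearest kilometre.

Δλ = 121.810 − 157.388 = -35.578°.
Δφ = 27.977 − -42.310 = 70.287°.
a = sin²(Δφ/2) + cos φ₁ · cos φ₂ · sin²(Δλ/2) = 0.392304.
c = 2·atan2(√a, √(1−a)) = 1.35370 rad → d = 6371·c ≈ 8624.44 km.

8624 km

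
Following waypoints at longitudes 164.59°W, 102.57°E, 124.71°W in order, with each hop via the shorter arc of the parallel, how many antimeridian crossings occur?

2

Leg 1: -164.59° → +102.57°, shortest Δλ = -92.84° (west) — crosses 180°.
Leg 2: +102.57° → -124.71°, shortest Δλ = 132.72° (east) — crosses 180°.
Total crossings: 2.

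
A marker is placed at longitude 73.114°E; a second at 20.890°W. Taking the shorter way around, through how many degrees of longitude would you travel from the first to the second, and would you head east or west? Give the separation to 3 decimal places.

94.004° west

Raw difference: -20.890 − 73.114 = -94.004°.
Normalise into (−180°, 180°]: -94.004° stays -94.004°.
Negative ⇒ the second point lies to the west; separation 94.004°.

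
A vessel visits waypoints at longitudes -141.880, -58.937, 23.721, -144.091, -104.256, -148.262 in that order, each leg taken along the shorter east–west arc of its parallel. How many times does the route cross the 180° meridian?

0

Leg 1: -141.880° → -58.937°, shortest Δλ = 82.943° (east) — does not cross 180°.
Leg 2: -58.937° → +23.721°, shortest Δλ = 82.658° (east) — does not cross 180°.
Leg 3: +23.721° → -144.091°, shortest Δλ = -167.812° (west) — does not cross 180°.
Leg 4: -144.091° → -104.256°, shortest Δλ = 39.835° (east) — does not cross 180°.
Leg 5: -104.256° → -148.262°, shortest Δλ = -44.006° (west) — does not cross 180°.
Total crossings: 0.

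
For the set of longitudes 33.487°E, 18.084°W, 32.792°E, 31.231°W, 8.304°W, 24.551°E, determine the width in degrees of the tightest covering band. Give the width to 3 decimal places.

64.718°

Sort the longitudes: -31.231°, -18.084°, -8.304°, +24.551°, +32.792°, +33.487°.
Eastward gaps between consecutive values (wrapping around): 13.147°, 9.780°, 32.855°, 8.241°, 0.695°, 295.282°.
Largest gap = 295.282° ⇒ minimal covering band is its complement: 360° − 295.282° = 64.718°.
Band runs from -31.231° eastward to +33.487°.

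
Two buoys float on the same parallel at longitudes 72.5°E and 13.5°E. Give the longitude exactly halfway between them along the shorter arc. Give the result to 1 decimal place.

Signed shortest Δλ from +72.5° to +13.5° is -59.0°.
Midpoint longitude = +72.5° + (-59.0°)/2 = +72.5° − 29.5° = +43.0°.

43.0°E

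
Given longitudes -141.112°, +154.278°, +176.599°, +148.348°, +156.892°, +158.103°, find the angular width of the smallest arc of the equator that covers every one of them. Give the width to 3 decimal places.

Sort the longitudes: -141.112°, +148.348°, +154.278°, +156.892°, +158.103°, +176.599°.
Eastward gaps between consecutive values (wrapping around): 289.460°, 5.930°, 2.614°, 1.211°, 18.496°, 42.289°.
Largest gap = 289.460° ⇒ minimal covering band is its complement: 360° − 289.460° = 70.540°.
Band runs from +148.348° eastward to -141.112°, crossing the antimeridian.

70.540°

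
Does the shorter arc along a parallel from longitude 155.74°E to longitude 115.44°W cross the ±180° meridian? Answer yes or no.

Naïve |-115.44 − 155.74| = 271.18° > 180°, so the shorter arc goes the other way round — across 180°.
Signed shortest Δλ = ((-115.44 − 155.74 + 180) mod 360) − 180 = 88.82°.
Going east by 88.82° from +155.74° passes through 180° before reaching -115.44°.

Yes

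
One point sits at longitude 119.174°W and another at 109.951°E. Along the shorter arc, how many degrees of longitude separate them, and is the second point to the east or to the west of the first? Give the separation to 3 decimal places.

Raw difference: 109.951 − -119.174 = 229.125°.
Normalise into (−180°, 180°]: 229.125° − 360° = -130.875°.
Negative ⇒ the second point lies to the west; separation 130.875°.

130.875° west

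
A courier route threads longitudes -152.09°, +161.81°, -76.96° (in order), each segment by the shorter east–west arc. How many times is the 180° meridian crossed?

Leg 1: -152.09° → +161.81°, shortest Δλ = -46.1° (west) — crosses 180°.
Leg 2: +161.81° → -76.96°, shortest Δλ = 121.23° (east) — crosses 180°.
Total crossings: 2.

2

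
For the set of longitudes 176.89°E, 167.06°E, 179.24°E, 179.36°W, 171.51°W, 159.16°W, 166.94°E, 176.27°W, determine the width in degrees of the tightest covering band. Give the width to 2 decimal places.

Sort the longitudes: -179.36°, -176.27°, -171.51°, -159.16°, +166.94°, +167.06°, +176.89°, +179.24°.
Eastward gaps between consecutive values (wrapping around): 3.09°, 4.76°, 12.35°, 326.10°, 0.12°, 9.83°, 2.35°, 1.40°.
Largest gap = 326.10° ⇒ minimal covering band is its complement: 360° − 326.10° = 33.90°.
Band runs from +166.94° eastward to -159.16°, crossing the antimeridian.

33.90°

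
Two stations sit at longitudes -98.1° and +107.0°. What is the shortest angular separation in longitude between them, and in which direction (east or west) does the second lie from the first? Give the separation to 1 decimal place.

154.9° west

Raw difference: 107.0 − -98.1 = 205.1°.
Normalise into (−180°, 180°]: 205.1° − 360° = -154.9°.
Negative ⇒ the second point lies to the west; separation 154.9°.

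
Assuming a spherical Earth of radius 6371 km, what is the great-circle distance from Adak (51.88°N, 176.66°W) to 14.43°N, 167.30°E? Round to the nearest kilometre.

4402 km

Δλ = 167.30 − -176.66 = 343.96°; wrapped into (−180°, 180°]: -16.04°.
Δφ = 14.43 − 51.88 = -37.45°.
a = sin²(Δφ/2) + cos φ₁ · cos φ₂ · sin²(Δλ/2) = 0.114695.
c = 2·atan2(√a, √(1−a)) = 0.69100 rad → d = 6371·c ≈ 4402.35 km.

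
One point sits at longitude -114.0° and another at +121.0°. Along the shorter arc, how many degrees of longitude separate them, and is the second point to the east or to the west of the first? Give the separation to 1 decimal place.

125.0° west

Raw difference: 121.0 − -114.0 = 235.0°.
Normalise into (−180°, 180°]: 235.0° − 360° = -125.0°.
Negative ⇒ the second point lies to the west; separation 125.0°.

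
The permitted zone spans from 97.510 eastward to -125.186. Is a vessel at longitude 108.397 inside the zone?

Band width going east from +97.510° to -125.186°: ((-125.186 − 97.510) mod 360) = 137.304°.
Offset of +108.397° east of the west edge: ((108.397 − 97.510) mod 360) = 10.887°.
10.887° ≤ 137.304° ⇒ inside.

Yes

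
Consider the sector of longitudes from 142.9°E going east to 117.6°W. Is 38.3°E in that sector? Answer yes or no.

No

Band width going east from +142.9° to -117.6°: ((-117.6 − 142.9) mod 360) = 99.5°.
Offset of +38.3° east of the west edge: ((38.3 − 142.9) mod 360) = 255.4°.
255.4° > 99.5° ⇒ outside.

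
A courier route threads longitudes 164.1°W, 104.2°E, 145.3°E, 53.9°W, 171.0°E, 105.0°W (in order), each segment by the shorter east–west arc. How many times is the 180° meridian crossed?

4

Leg 1: -164.1° → +104.2°, shortest Δλ = -91.7° (west) — crosses 180°.
Leg 2: +104.2° → +145.3°, shortest Δλ = 41.1° (east) — does not cross 180°.
Leg 3: +145.3° → -53.9°, shortest Δλ = 160.8° (east) — crosses 180°.
Leg 4: -53.9° → +171.0°, shortest Δλ = -135.1° (west) — crosses 180°.
Leg 5: +171.0° → -105.0°, shortest Δλ = 84.0° (east) — crosses 180°.
Total crossings: 4.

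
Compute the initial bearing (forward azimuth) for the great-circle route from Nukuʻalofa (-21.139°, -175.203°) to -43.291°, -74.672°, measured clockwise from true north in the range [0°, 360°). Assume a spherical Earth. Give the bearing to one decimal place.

133.9°

Δλ = -74.672 − -175.203 = 100.531°.
θ = atan2( sin Δλ · cos φ₂ , cos φ₁ · sin φ₂ − sin φ₁ · cos φ₂ · cos Δλ )
  = atan2(0.71562, -0.68754) = 133.853° → normalised to [0°, 360°): 133.853°.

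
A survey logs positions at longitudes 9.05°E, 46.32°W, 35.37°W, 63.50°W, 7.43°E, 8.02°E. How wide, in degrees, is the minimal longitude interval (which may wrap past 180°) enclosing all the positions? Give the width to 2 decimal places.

72.55°

Sort the longitudes: -63.50°, -46.32°, -35.37°, +7.43°, +8.02°, +9.05°.
Eastward gaps between consecutive values (wrapping around): 17.18°, 10.95°, 42.80°, 0.59°, 1.03°, 287.45°.
Largest gap = 287.45° ⇒ minimal covering band is its complement: 360° − 287.45° = 72.55°.
Band runs from -63.50° eastward to +9.05°.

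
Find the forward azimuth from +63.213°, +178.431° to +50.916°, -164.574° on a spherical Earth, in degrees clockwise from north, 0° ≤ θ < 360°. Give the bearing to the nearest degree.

136°

Δλ = -164.574 − 178.431 = -343.005°; wrapped into (−180°, 180°]: 16.995°.
θ = atan2( sin Δλ · cos φ₂ , cos φ₁ · sin φ₂ − sin φ₁ · cos φ₂ · cos Δλ )
  = atan2(0.18428, -0.18840) = 135.634° → normalised to [0°, 360°): 135.634°.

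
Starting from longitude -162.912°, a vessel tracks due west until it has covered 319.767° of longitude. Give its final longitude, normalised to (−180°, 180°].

-122.679°

Start at -162.912°; shift −319.767° → -482.679°.
-482.679° lies outside (−180°, 180°]; add 360° → -122.679°.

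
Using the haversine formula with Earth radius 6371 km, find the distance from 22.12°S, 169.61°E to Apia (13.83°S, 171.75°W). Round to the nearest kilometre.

2174 km

Δλ = -171.75 − 169.61 = -341.36°; wrapped into (−180°, 180°]: 18.64°.
Δφ = -13.83 − -22.12 = 8.29°.
a = sin²(Δφ/2) + cos φ₁ · cos φ₂ · sin²(Δλ/2) = 0.028817.
c = 2·atan2(√a, √(1−a)) = 0.34116 rad → d = 6371·c ≈ 2173.55 km.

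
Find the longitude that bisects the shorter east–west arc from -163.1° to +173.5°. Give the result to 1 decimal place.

Signed shortest Δλ from -163.1° to +173.5° is -23.4°.
Midpoint longitude = -163.1° + (-23.4°)/2 = -163.1° − 11.7° = -174.8°.
(The naïve average (-163.1 + +173.5)/2 = 5.2° is on the wrong side of the globe.)

-174.8°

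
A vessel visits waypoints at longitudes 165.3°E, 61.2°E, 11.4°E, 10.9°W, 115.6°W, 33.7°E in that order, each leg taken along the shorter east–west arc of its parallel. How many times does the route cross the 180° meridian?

0

Leg 1: +165.3° → +61.2°, shortest Δλ = -104.1° (west) — does not cross 180°.
Leg 2: +61.2° → +11.4°, shortest Δλ = -49.8° (west) — does not cross 180°.
Leg 3: +11.4° → -10.9°, shortest Δλ = -22.3° (west) — does not cross 180°.
Leg 4: -10.9° → -115.6°, shortest Δλ = -104.7° (west) — does not cross 180°.
Leg 5: -115.6° → +33.7°, shortest Δλ = 149.3° (east) — does not cross 180°.
Total crossings: 0.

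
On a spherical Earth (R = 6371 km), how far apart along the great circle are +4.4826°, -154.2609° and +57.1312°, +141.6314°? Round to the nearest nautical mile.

4349 nmi

Δλ = 141.6314 − -154.2609 = 295.8923°; wrapped into (−180°, 180°]: -64.1077°.
Δφ = 57.1312 − 4.4826 = 52.6486°.
a = sin²(Δφ/2) + cos φ₁ · cos φ₂ · sin²(Δλ/2) = 0.349043.
c = 2·atan2(√a, √(1−a)) = 1.26410 rad → d = 6371·c ≈ 8053.56 km ≈ 4348.57 nmi.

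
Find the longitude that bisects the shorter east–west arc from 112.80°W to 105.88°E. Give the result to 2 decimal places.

176.54°E

Signed shortest Δλ from -112.80° to +105.88° is -141.32°.
Midpoint longitude = -112.80° + (-141.32°)/2 = -112.80° − 70.66° = -183.46°.
Normalise into (−180°, 180°]: +176.54°.
(The naïve average (-112.80 + +105.88)/2 = -3.46° is on the wrong side of the globe.)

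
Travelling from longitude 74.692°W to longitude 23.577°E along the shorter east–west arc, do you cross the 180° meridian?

No

Signed shortest Δλ = ((23.577 − -74.692 + 180) mod 360) − 180 = 98.269°.
Going east by 98.269° from -74.692° reaches +23.577° without touching 180°.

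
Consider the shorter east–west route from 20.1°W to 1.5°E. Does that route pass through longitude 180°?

Signed shortest Δλ = ((1.5 − -20.1 + 180) mod 360) − 180 = 21.6°.
Going east by 21.6° from -20.1° reaches +1.5° without touching 180°.

No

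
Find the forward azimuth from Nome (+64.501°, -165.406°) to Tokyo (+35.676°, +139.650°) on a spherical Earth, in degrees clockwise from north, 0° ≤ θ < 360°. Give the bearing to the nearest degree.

Δλ = 139.650 − -165.406 = 305.056°; wrapped into (−180°, 180°]: -54.944°.
θ = atan2( sin Δλ · cos φ₂ , cos φ₁ · sin φ₂ − sin φ₁ · cos φ₂ · cos Δλ )
  = atan2(-0.66496, -0.17007) = -104.346° → normalised to [0°, 360°): 255.654°.

256°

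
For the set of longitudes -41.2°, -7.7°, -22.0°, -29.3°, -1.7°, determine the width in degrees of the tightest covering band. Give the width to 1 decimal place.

Sort the longitudes: -41.2°, -29.3°, -22.0°, -7.7°, -1.7°.
Eastward gaps between consecutive values (wrapping around): 11.9°, 7.3°, 14.3°, 6.0°, 320.5°.
Largest gap = 320.5° ⇒ minimal covering band is its complement: 360° − 320.5° = 39.5°.
Band runs from -41.2° eastward to -1.7°.

39.5°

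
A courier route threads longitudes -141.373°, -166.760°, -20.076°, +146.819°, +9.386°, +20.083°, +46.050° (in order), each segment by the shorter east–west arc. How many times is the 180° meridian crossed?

0

Leg 1: -141.373° → -166.760°, shortest Δλ = -25.387° (west) — does not cross 180°.
Leg 2: -166.760° → -20.076°, shortest Δλ = 146.684° (east) — does not cross 180°.
Leg 3: -20.076° → +146.819°, shortest Δλ = 166.895° (east) — does not cross 180°.
Leg 4: +146.819° → +9.386°, shortest Δλ = -137.433° (west) — does not cross 180°.
Leg 5: +9.386° → +20.083°, shortest Δλ = 10.697° (east) — does not cross 180°.
Leg 6: +20.083° → +46.050°, shortest Δλ = 25.967° (east) — does not cross 180°.
Total crossings: 0.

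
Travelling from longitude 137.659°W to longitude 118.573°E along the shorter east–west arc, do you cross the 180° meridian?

Naïve |118.573 − -137.659| = 256.232° > 180°, so the shorter arc goes the other way round — across 180°.
Signed shortest Δλ = ((118.573 − -137.659 + 180) mod 360) − 180 = -103.768°.
Going west by 103.768° from -137.659° passes through 180° before reaching +118.573°.

Yes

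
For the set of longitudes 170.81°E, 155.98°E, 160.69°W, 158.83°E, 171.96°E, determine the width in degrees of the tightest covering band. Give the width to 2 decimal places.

43.33°

Sort the longitudes: -160.69°, +155.98°, +158.83°, +170.81°, +171.96°.
Eastward gaps between consecutive values (wrapping around): 316.67°, 2.85°, 11.98°, 1.15°, 27.35°.
Largest gap = 316.67° ⇒ minimal covering band is its complement: 360° − 316.67° = 43.33°.
Band runs from +155.98° eastward to -160.69°, crossing the antimeridian.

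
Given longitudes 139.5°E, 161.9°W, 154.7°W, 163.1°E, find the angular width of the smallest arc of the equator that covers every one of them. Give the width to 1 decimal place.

65.8°

Sort the longitudes: -161.9°, -154.7°, +139.5°, +163.1°.
Eastward gaps between consecutive values (wrapping around): 7.2°, 294.2°, 23.6°, 35.0°.
Largest gap = 294.2° ⇒ minimal covering band is its complement: 360° − 294.2° = 65.8°.
Band runs from +139.5° eastward to -154.7°, crossing the antimeridian.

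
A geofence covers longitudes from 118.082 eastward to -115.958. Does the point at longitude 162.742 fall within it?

Yes

Band width going east from +118.082° to -115.958°: ((-115.958 − 118.082) mod 360) = 125.960°.
Offset of +162.742° east of the west edge: ((162.742 − 118.082) mod 360) = 44.660°.
44.660° ≤ 125.960° ⇒ inside.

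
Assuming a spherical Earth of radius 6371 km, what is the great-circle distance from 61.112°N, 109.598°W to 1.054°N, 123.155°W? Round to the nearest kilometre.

Δλ = -123.155 − -109.598 = -13.557°.
Δφ = 1.054 − 61.112 = -60.058°.
a = sin²(Δφ/2) + cos φ₁ · cos φ₂ · sin²(Δλ/2) = 0.257168.
c = 2·atan2(√a, √(1−a)) = 1.06367 rad → d = 6371·c ≈ 6776.66 km.

6777 km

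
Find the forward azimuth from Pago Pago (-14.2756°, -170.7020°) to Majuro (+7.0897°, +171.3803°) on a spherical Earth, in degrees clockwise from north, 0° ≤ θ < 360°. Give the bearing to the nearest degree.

319°

Δλ = 171.3803 − -170.7020 = 342.0823°; wrapped into (−180°, 180°]: -17.9177°.
θ = atan2( sin Δλ · cos φ₂ , cos φ₁ · sin φ₂ − sin φ₁ · cos φ₂ · cos Δλ )
  = atan2(-0.30530, 0.35244) = -40.900° → normalised to [0°, 360°): 319.100°.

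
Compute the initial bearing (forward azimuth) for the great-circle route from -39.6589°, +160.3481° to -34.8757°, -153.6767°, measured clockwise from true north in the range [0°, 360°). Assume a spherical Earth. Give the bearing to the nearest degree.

97°

Δλ = -153.6767 − 160.3481 = -314.0248°; wrapped into (−180°, 180°]: 45.9752°.
θ = atan2( sin Δλ · cos φ₂ , cos φ₁ · sin φ₂ − sin φ₁ · cos φ₂ · cos Δλ )
  = atan2(0.58990, -0.07632) = 97.372° → normalised to [0°, 360°): 97.372°.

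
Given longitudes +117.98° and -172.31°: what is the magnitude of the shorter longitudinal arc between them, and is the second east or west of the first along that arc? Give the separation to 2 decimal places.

Raw difference: -172.31 − 117.98 = -290.29°.
Normalise into (−180°, 180°]: -290.29° + 360° = 69.71°.
Positive ⇒ the second point lies to the east; separation 69.71°.

69.71° east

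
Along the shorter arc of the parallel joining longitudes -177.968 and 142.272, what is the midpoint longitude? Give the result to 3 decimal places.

Signed shortest Δλ from -177.968° to +142.272° is -39.760°.
Midpoint longitude = -177.968° + (-39.760°)/2 = -177.968° − 19.880° = -197.848°.
Normalise into (−180°, 180°]: +162.152°.
(The naïve average (-177.968 + +142.272)/2 = -17.848° is on the wrong side of the globe.)

+162.152°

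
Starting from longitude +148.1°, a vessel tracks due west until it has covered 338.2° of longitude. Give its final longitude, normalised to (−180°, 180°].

Start at +148.1°; shift −338.2° → -190.1°.
-190.1° lies outside (−180°, 180°]; add 360° → +169.9°.

+169.9°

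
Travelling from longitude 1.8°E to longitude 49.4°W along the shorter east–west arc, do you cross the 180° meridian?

No

Signed shortest Δλ = ((-49.4 − 1.8 + 180) mod 360) − 180 = -51.2°.
Going west by 51.2° from +1.8° reaches -49.4° without touching 180°.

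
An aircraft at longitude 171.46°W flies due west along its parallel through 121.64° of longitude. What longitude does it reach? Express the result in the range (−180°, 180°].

Start at -171.46°; shift −121.64° → -293.10°.
-293.10° lies outside (−180°, 180°]; add 360° → +66.90°.

66.90°E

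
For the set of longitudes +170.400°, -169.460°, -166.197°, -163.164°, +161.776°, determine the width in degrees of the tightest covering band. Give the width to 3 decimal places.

Sort the longitudes: -169.460°, -166.197°, -163.164°, +161.776°, +170.400°.
Eastward gaps between consecutive values (wrapping around): 3.263°, 3.033°, 324.940°, 8.624°, 20.140°.
Largest gap = 324.940° ⇒ minimal covering band is its complement: 360° − 324.940° = 35.060°.
Band runs from +161.776° eastward to -163.164°, crossing the antimeridian.

35.060°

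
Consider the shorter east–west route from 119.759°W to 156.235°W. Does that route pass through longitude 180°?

Signed shortest Δλ = ((-156.235 − -119.759 + 180) mod 360) − 180 = -36.476°.
Going west by 36.476° from -119.759° reaches -156.235° without touching 180°.

No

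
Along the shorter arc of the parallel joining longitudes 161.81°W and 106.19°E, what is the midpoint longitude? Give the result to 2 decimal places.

152.19°E

Signed shortest Δλ from -161.81° to +106.19° is -92.00°.
Midpoint longitude = -161.81° + (-92.00°)/2 = -161.81° − 46.00° = -207.81°.
Normalise into (−180°, 180°]: +152.19°.
(The naïve average (-161.81 + +106.19)/2 = -27.81° is on the wrong side of the globe.)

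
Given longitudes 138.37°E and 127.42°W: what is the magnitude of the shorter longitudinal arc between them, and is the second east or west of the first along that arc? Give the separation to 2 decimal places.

Raw difference: -127.42 − 138.37 = -265.79°.
Normalise into (−180°, 180°]: -265.79° + 360° = 94.21°.
Positive ⇒ the second point lies to the east; separation 94.21°.

94.21° east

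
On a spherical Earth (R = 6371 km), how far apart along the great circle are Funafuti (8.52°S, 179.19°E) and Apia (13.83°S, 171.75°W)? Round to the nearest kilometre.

Δλ = -171.75 − 179.19 = -350.94°; wrapped into (−180°, 180°]: 9.06°.
Δφ = -13.83 − -8.52 = -5.31°.
a = sin²(Δφ/2) + cos φ₁ · cos φ₂ · sin²(Δλ/2) = 0.008136.
c = 2·atan2(√a, √(1−a)) = 0.18065 rad → d = 6371·c ≈ 1150.89 km.

1151 km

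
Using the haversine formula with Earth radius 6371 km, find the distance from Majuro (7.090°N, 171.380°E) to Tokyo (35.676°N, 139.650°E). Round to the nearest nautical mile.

Δλ = 139.650 − 171.380 = -31.730°.
Δφ = 35.676 − 7.090 = 28.586°.
a = sin²(Δφ/2) + cos φ₁ · cos φ₂ · sin²(Δλ/2) = 0.121193.
c = 2·atan2(√a, √(1−a)) = 0.71115 rad → d = 6371·c ≈ 4530.71 km ≈ 2446.39 nmi.

2446 nmi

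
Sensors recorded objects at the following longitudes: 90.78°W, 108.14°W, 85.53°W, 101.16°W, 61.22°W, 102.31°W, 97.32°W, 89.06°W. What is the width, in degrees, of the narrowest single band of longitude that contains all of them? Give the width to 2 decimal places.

46.92°

Sort the longitudes: -108.14°, -102.31°, -101.16°, -97.32°, -90.78°, -89.06°, -85.53°, -61.22°.
Eastward gaps between consecutive values (wrapping around): 5.83°, 1.15°, 3.84°, 6.54°, 1.72°, 3.53°, 24.31°, 313.08°.
Largest gap = 313.08° ⇒ minimal covering band is its complement: 360° − 313.08° = 46.92°.
Band runs from -108.14° eastward to -61.22°.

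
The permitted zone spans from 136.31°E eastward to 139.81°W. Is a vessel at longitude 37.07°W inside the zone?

Band width going east from +136.31° to -139.81°: ((-139.81 − 136.31) mod 360) = 83.88°.
Offset of -37.07° east of the west edge: ((-37.07 − 136.31) mod 360) = 186.62°.
186.62° > 83.88° ⇒ outside.

No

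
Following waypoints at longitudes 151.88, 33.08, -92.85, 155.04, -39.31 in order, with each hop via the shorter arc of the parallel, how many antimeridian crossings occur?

Leg 1: +151.88° → +33.08°, shortest Δλ = -118.8° (west) — does not cross 180°.
Leg 2: +33.08° → -92.85°, shortest Δλ = -125.93° (west) — does not cross 180°.
Leg 3: -92.85° → +155.04°, shortest Δλ = -112.11° (west) — crosses 180°.
Leg 4: +155.04° → -39.31°, shortest Δλ = 165.65° (east) — crosses 180°.
Total crossings: 2.

2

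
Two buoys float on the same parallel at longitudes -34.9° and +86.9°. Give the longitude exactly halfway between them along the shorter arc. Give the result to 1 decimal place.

+26.0°

Signed shortest Δλ from -34.9° to +86.9° is +121.8°.
Midpoint longitude = -34.9° + (+121.8°)/2 = -34.9° + 60.9° = +26.0°.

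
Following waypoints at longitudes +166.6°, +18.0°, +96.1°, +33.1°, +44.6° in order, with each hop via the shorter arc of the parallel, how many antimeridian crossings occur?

0

Leg 1: +166.6° → +18.0°, shortest Δλ = -148.6° (west) — does not cross 180°.
Leg 2: +18.0° → +96.1°, shortest Δλ = 78.1° (east) — does not cross 180°.
Leg 3: +96.1° → +33.1°, shortest Δλ = -63.0° (west) — does not cross 180°.
Leg 4: +33.1° → +44.6°, shortest Δλ = 11.5° (east) — does not cross 180°.
Total crossings: 0.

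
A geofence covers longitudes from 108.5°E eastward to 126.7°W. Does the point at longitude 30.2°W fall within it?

No

Band width going east from +108.5° to -126.7°: ((-126.7 − 108.5) mod 360) = 124.8°.
Offset of -30.2° east of the west edge: ((-30.2 − 108.5) mod 360) = 221.3°.
221.3° > 124.8° ⇒ outside.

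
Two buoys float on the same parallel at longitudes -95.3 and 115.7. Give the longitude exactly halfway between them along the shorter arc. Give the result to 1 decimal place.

-169.8°

Signed shortest Δλ from -95.3° to +115.7° is -149.0°.
Midpoint longitude = -95.3° + (-149.0°)/2 = -95.3° − 74.5° = -169.8°.
(The naïve average (-95.3 + +115.7)/2 = 10.2° is on the wrong side of the globe.)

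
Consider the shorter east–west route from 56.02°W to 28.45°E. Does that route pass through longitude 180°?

No

Signed shortest Δλ = ((28.45 − -56.02 + 180) mod 360) − 180 = 84.47°.
Going east by 84.47° from -56.02° reaches +28.45° without touching 180°.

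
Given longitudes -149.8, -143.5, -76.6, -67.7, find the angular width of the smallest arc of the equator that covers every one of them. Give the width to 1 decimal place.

82.1°

Sort the longitudes: -149.8°, -143.5°, -76.6°, -67.7°.
Eastward gaps between consecutive values (wrapping around): 6.3°, 66.9°, 8.9°, 277.9°.
Largest gap = 277.9° ⇒ minimal covering band is its complement: 360° − 277.9° = 82.1°.
Band runs from -149.8° eastward to -67.7°.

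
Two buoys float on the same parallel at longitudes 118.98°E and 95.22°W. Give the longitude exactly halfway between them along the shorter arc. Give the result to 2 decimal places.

168.12°W

Signed shortest Δλ from +118.98° to -95.22° is +145.80°.
Midpoint longitude = +118.98° + (+145.80°)/2 = +118.98° + 72.90° = +191.88°.
Normalise into (−180°, 180°]: -168.12°.
(The naïve average (+118.98 + -95.22)/2 = 11.88° is on the wrong side of the globe.)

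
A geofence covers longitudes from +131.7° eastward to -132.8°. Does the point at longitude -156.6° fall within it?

Yes

Band width going east from +131.7° to -132.8°: ((-132.8 − 131.7) mod 360) = 95.5°.
Offset of -156.6° east of the west edge: ((-156.6 − 131.7) mod 360) = 71.7°.
71.7° ≤ 95.5° ⇒ inside.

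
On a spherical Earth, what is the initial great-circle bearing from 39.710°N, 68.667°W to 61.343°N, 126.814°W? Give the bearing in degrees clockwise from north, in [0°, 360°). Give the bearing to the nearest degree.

322°

Δλ = -126.814 − -68.667 = -58.147°.
θ = atan2( sin Δλ · cos φ₂ , cos φ₁ · sin φ₂ − sin φ₁ · cos φ₂ · cos Δλ )
  = atan2(-0.40734, 0.51336) = -38.432° → normalised to [0°, 360°): 321.568°.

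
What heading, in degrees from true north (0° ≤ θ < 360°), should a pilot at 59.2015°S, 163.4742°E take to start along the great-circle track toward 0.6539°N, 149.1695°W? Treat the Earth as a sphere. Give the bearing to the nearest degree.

51°

Δλ = -149.1695 − 163.4742 = -312.6437°; wrapped into (−180°, 180°]: 47.3563°.
θ = atan2( sin Δλ · cos φ₂ , cos φ₁ · sin φ₂ − sin φ₁ · cos φ₂ · cos Δλ )
  = atan2(0.73553, 0.58771) = 51.374° → normalised to [0°, 360°): 51.374°.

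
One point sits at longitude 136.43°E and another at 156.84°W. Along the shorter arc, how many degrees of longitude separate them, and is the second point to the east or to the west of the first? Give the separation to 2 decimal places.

Raw difference: -156.84 − 136.43 = -293.27°.
Normalise into (−180°, 180°]: -293.27° + 360° = 66.73°.
Positive ⇒ the second point lies to the east; separation 66.73°.

66.73° east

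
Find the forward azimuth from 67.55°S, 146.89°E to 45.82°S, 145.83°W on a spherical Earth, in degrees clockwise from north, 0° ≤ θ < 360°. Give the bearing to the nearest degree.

92°

Δλ = -145.83 − 146.89 = -292.72°; wrapped into (−180°, 180°]: 67.28°.
θ = atan2( sin Δλ · cos φ₂ , cos φ₁ · sin φ₂ − sin φ₁ · cos φ₂ · cos Δλ )
  = atan2(0.64284, -0.02510) = 92.236° → normalised to [0°, 360°): 92.236°.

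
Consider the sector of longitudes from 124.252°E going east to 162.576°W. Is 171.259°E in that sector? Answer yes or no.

Band width going east from +124.252° to -162.576°: ((-162.576 − 124.252) mod 360) = 73.172°.
Offset of +171.259° east of the west edge: ((171.259 − 124.252) mod 360) = 47.007°.
47.007° ≤ 73.172° ⇒ inside.

Yes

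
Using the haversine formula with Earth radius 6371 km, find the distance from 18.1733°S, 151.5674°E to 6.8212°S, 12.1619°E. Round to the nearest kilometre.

14766 km

Δλ = 12.1619 − 151.5674 = -139.4055°.
Δφ = -6.8212 − -18.1733 = 11.3521°.
a = sin²(Δφ/2) + cos φ₁ · cos φ₂ · sin²(Δλ/2) = 0.839653.
c = 2·atan2(√a, √(1−a)) = 2.31761 rad → d = 6371·c ≈ 14765.51 km.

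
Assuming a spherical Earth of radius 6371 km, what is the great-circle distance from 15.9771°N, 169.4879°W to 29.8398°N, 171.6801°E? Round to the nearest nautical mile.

1330 nmi

Δλ = 171.6801 − -169.4879 = 341.1680°; wrapped into (−180°, 180°]: -18.8320°.
Δφ = 29.8398 − 15.9771 = 13.8627°.
a = sin²(Δφ/2) + cos φ₁ · cos φ₂ · sin²(Δλ/2) = 0.036884.
c = 2·atan2(√a, √(1−a)) = 0.38650 rad → d = 6371·c ≈ 2462.42 km ≈ 1329.60 nmi.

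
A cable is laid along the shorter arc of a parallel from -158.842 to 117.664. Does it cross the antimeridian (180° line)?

Naïve |117.664 − -158.842| = 276.506° > 180°, so the shorter arc goes the other way round — across 180°.
Signed shortest Δλ = ((117.664 − -158.842 + 180) mod 360) − 180 = -83.494°.
Going west by 83.494° from -158.842° passes through 180° before reaching +117.664°.

Yes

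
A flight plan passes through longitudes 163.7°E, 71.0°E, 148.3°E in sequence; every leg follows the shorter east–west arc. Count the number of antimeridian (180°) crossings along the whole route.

0

Leg 1: +163.7° → +71.0°, shortest Δλ = -92.7° (west) — does not cross 180°.
Leg 2: +71.0° → +148.3°, shortest Δλ = 77.3° (east) — does not cross 180°.
Total crossings: 0.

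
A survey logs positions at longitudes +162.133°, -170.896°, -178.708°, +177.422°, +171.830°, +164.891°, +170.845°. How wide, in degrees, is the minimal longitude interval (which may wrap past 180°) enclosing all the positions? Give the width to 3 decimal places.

Sort the longitudes: -178.708°, -170.896°, +162.133°, +164.891°, +170.845°, +171.830°, +177.422°.
Eastward gaps between consecutive values (wrapping around): 7.812°, 333.029°, 2.758°, 5.954°, 0.985°, 5.592°, 3.870°.
Largest gap = 333.029° ⇒ minimal covering band is its complement: 360° − 333.029° = 26.971°.
Band runs from +162.133° eastward to -170.896°, crossing the antimeridian.

26.971°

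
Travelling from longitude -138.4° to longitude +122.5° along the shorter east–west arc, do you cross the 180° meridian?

Yes

Naïve |122.5 − -138.4| = 260.9° > 180°, so the shorter arc goes the other way round — across 180°.
Signed shortest Δλ = ((122.5 − -138.4 + 180) mod 360) − 180 = -99.1°.
Going west by 99.1° from -138.4° passes through 180° before reaching +122.5°.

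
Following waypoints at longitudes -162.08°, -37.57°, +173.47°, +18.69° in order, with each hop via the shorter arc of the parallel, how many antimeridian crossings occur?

1

Leg 1: -162.08° → -37.57°, shortest Δλ = 124.51° (east) — does not cross 180°.
Leg 2: -37.57° → +173.47°, shortest Δλ = -148.96° (west) — crosses 180°.
Leg 3: +173.47° → +18.69°, shortest Δλ = -154.78° (west) — does not cross 180°.
Total crossings: 1.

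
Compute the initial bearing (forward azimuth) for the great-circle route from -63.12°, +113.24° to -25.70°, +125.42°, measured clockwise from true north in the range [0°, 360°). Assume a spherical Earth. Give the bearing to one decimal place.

17.9°

Δλ = 125.42 − 113.24 = 12.18°.
θ = atan2( sin Δλ · cos φ₂ , cos φ₁ · sin φ₂ − sin φ₁ · cos φ₂ · cos Δλ )
  = atan2(0.19011, 0.58956) = 17.873° → normalised to [0°, 360°): 17.873°.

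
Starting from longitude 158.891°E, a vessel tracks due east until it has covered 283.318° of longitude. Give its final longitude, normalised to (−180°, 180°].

82.209°E

Start at +158.891°; shift +283.318° → +442.209°.
+442.209° lies outside (−180°, 180°]; subtract 360° → +82.209°.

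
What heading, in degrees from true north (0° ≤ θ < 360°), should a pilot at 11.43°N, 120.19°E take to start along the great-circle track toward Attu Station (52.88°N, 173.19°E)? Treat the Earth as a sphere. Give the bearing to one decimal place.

34.2°

Δλ = 173.19 − 120.19 = 53.00°.
θ = atan2( sin Δλ · cos φ₂ , cos φ₁ · sin φ₂ − sin φ₁ · cos φ₂ · cos Δλ )
  = atan2(0.48197, 0.70959) = 34.185° → normalised to [0°, 360°): 34.185°.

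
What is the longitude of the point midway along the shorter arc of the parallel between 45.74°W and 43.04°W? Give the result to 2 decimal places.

Signed shortest Δλ from -45.74° to -43.04° is +2.70°.
Midpoint longitude = -45.74° + (+2.70°)/2 = -45.74° + 1.35° = -44.39°.

44.39°W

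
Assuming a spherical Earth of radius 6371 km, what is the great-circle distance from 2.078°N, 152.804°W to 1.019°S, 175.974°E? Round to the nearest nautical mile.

Δλ = 175.974 − -152.804 = 328.778°; wrapped into (−180°, 180°]: -31.222°.
Δφ = -1.019 − 2.078 = -3.097°.
a = sin²(Δφ/2) + cos φ₁ · cos φ₂ · sin²(Δλ/2) = 0.073089.
c = 2·atan2(√a, √(1−a)) = 0.54751 rad → d = 6371·c ≈ 3488.19 km ≈ 1883.47 nmi.

1883 nmi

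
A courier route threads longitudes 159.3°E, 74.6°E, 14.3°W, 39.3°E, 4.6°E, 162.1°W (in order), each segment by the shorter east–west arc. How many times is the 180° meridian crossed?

Leg 1: +159.3° → +74.6°, shortest Δλ = -84.7° (west) — does not cross 180°.
Leg 2: +74.6° → -14.3°, shortest Δλ = -88.9° (west) — does not cross 180°.
Leg 3: -14.3° → +39.3°, shortest Δλ = 53.6° (east) — does not cross 180°.
Leg 4: +39.3° → +4.6°, shortest Δλ = -34.7° (west) — does not cross 180°.
Leg 5: +4.6° → -162.1°, shortest Δλ = -166.7° (west) — does not cross 180°.
Total crossings: 0.

0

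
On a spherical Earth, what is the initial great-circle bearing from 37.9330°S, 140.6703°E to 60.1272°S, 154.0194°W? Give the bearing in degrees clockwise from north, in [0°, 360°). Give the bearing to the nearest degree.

141°

Δλ = -154.0194 − 140.6703 = -294.6897°; wrapped into (−180°, 180°]: 65.3103°.
θ = atan2( sin Δλ · cos φ₂ , cos φ₁ · sin φ₂ − sin φ₁ · cos φ₂ · cos Δλ )
  = atan2(0.45254, -0.55604) = 140.859° → normalised to [0°, 360°): 140.859°.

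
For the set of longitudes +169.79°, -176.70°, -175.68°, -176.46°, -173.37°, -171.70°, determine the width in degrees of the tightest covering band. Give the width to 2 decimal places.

Sort the longitudes: -176.70°, -176.46°, -175.68°, -173.37°, -171.70°, +169.79°.
Eastward gaps between consecutive values (wrapping around): 0.24°, 0.78°, 2.31°, 1.67°, 341.49°, 13.51°.
Largest gap = 341.49° ⇒ minimal covering band is its complement: 360° − 341.49° = 18.51°.
Band runs from +169.79° eastward to -171.70°, crossing the antimeridian.

18.51°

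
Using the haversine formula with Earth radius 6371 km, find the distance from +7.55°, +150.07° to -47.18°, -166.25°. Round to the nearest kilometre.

7449 km

Δλ = -166.25 − 150.07 = -316.32°; wrapped into (−180°, 180°]: 43.68°.
Δφ = -47.18 − 7.55 = -54.73°.
a = sin²(Δφ/2) + cos φ₁ · cos φ₂ · sin²(Δλ/2) = 0.304537.
c = 2·atan2(√a, √(1−a)) = 1.16916 rad → d = 6371·c ≈ 7448.71 km.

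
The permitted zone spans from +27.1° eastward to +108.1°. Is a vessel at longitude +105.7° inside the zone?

Yes

Band width going east from +27.1° to +108.1°: ((108.1 − 27.1) mod 360) = 81.0°.
Offset of +105.7° east of the west edge: ((105.7 − 27.1) mod 360) = 78.6°.
78.6° ≤ 81.0° ⇒ inside.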